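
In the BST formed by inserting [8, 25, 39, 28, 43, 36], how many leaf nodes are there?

Tree built from: [8, 25, 39, 28, 43, 36]
Tree (level-order array): [8, None, 25, None, 39, 28, 43, None, 36]
Rule: A leaf has 0 children.
Per-node child counts:
  node 8: 1 child(ren)
  node 25: 1 child(ren)
  node 39: 2 child(ren)
  node 28: 1 child(ren)
  node 36: 0 child(ren)
  node 43: 0 child(ren)
Matching nodes: [36, 43]
Count of leaf nodes: 2


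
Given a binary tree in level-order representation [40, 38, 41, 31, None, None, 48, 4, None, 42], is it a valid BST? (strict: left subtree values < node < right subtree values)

Level-order array: [40, 38, 41, 31, None, None, 48, 4, None, 42]
Validate using subtree bounds (lo, hi): at each node, require lo < value < hi,
then recurse left with hi=value and right with lo=value.
Preorder trace (stopping at first violation):
  at node 40 with bounds (-inf, +inf): OK
  at node 38 with bounds (-inf, 40): OK
  at node 31 with bounds (-inf, 38): OK
  at node 4 with bounds (-inf, 31): OK
  at node 41 with bounds (40, +inf): OK
  at node 48 with bounds (41, +inf): OK
  at node 42 with bounds (41, 48): OK
No violation found at any node.
Result: Valid BST


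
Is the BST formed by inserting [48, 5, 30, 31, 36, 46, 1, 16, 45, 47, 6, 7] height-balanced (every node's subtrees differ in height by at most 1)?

Tree (level-order array): [48, 5, None, 1, 30, None, None, 16, 31, 6, None, None, 36, None, 7, None, 46, None, None, 45, 47]
Definition: a tree is height-balanced if, at every node, |h(left) - h(right)| <= 1 (empty subtree has height -1).
Bottom-up per-node check:
  node 1: h_left=-1, h_right=-1, diff=0 [OK], height=0
  node 7: h_left=-1, h_right=-1, diff=0 [OK], height=0
  node 6: h_left=-1, h_right=0, diff=1 [OK], height=1
  node 16: h_left=1, h_right=-1, diff=2 [FAIL (|1--1|=2 > 1)], height=2
  node 45: h_left=-1, h_right=-1, diff=0 [OK], height=0
  node 47: h_left=-1, h_right=-1, diff=0 [OK], height=0
  node 46: h_left=0, h_right=0, diff=0 [OK], height=1
  node 36: h_left=-1, h_right=1, diff=2 [FAIL (|-1-1|=2 > 1)], height=2
  node 31: h_left=-1, h_right=2, diff=3 [FAIL (|-1-2|=3 > 1)], height=3
  node 30: h_left=2, h_right=3, diff=1 [OK], height=4
  node 5: h_left=0, h_right=4, diff=4 [FAIL (|0-4|=4 > 1)], height=5
  node 48: h_left=5, h_right=-1, diff=6 [FAIL (|5--1|=6 > 1)], height=6
Node 16 violates the condition: |1 - -1| = 2 > 1.
Result: Not balanced


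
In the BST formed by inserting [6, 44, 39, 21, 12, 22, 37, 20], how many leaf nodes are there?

Tree built from: [6, 44, 39, 21, 12, 22, 37, 20]
Tree (level-order array): [6, None, 44, 39, None, 21, None, 12, 22, None, 20, None, 37]
Rule: A leaf has 0 children.
Per-node child counts:
  node 6: 1 child(ren)
  node 44: 1 child(ren)
  node 39: 1 child(ren)
  node 21: 2 child(ren)
  node 12: 1 child(ren)
  node 20: 0 child(ren)
  node 22: 1 child(ren)
  node 37: 0 child(ren)
Matching nodes: [20, 37]
Count of leaf nodes: 2


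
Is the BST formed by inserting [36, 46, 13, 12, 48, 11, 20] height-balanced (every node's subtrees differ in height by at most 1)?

Tree (level-order array): [36, 13, 46, 12, 20, None, 48, 11]
Definition: a tree is height-balanced if, at every node, |h(left) - h(right)| <= 1 (empty subtree has height -1).
Bottom-up per-node check:
  node 11: h_left=-1, h_right=-1, diff=0 [OK], height=0
  node 12: h_left=0, h_right=-1, diff=1 [OK], height=1
  node 20: h_left=-1, h_right=-1, diff=0 [OK], height=0
  node 13: h_left=1, h_right=0, diff=1 [OK], height=2
  node 48: h_left=-1, h_right=-1, diff=0 [OK], height=0
  node 46: h_left=-1, h_right=0, diff=1 [OK], height=1
  node 36: h_left=2, h_right=1, diff=1 [OK], height=3
All nodes satisfy the balance condition.
Result: Balanced


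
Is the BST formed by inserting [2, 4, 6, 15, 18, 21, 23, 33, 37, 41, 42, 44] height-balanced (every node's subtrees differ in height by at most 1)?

Tree (level-order array): [2, None, 4, None, 6, None, 15, None, 18, None, 21, None, 23, None, 33, None, 37, None, 41, None, 42, None, 44]
Definition: a tree is height-balanced if, at every node, |h(left) - h(right)| <= 1 (empty subtree has height -1).
Bottom-up per-node check:
  node 44: h_left=-1, h_right=-1, diff=0 [OK], height=0
  node 42: h_left=-1, h_right=0, diff=1 [OK], height=1
  node 41: h_left=-1, h_right=1, diff=2 [FAIL (|-1-1|=2 > 1)], height=2
  node 37: h_left=-1, h_right=2, diff=3 [FAIL (|-1-2|=3 > 1)], height=3
  node 33: h_left=-1, h_right=3, diff=4 [FAIL (|-1-3|=4 > 1)], height=4
  node 23: h_left=-1, h_right=4, diff=5 [FAIL (|-1-4|=5 > 1)], height=5
  node 21: h_left=-1, h_right=5, diff=6 [FAIL (|-1-5|=6 > 1)], height=6
  node 18: h_left=-1, h_right=6, diff=7 [FAIL (|-1-6|=7 > 1)], height=7
  node 15: h_left=-1, h_right=7, diff=8 [FAIL (|-1-7|=8 > 1)], height=8
  node 6: h_left=-1, h_right=8, diff=9 [FAIL (|-1-8|=9 > 1)], height=9
  node 4: h_left=-1, h_right=9, diff=10 [FAIL (|-1-9|=10 > 1)], height=10
  node 2: h_left=-1, h_right=10, diff=11 [FAIL (|-1-10|=11 > 1)], height=11
Node 41 violates the condition: |-1 - 1| = 2 > 1.
Result: Not balanced


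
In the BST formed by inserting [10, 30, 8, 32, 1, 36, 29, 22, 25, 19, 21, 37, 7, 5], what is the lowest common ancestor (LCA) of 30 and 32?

Tree insertion order: [10, 30, 8, 32, 1, 36, 29, 22, 25, 19, 21, 37, 7, 5]
Tree (level-order array): [10, 8, 30, 1, None, 29, 32, None, 7, 22, None, None, 36, 5, None, 19, 25, None, 37, None, None, None, 21]
In a BST, the LCA of p=30, q=32 is the first node v on the
root-to-leaf path with p <= v <= q (go left if both < v, right if both > v).
Walk from root:
  at 10: both 30 and 32 > 10, go right
  at 30: 30 <= 30 <= 32, this is the LCA
LCA = 30


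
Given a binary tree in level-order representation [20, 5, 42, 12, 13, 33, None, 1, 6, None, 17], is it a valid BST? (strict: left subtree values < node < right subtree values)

Level-order array: [20, 5, 42, 12, 13, 33, None, 1, 6, None, 17]
Validate using subtree bounds (lo, hi): at each node, require lo < value < hi,
then recurse left with hi=value and right with lo=value.
Preorder trace (stopping at first violation):
  at node 20 with bounds (-inf, +inf): OK
  at node 5 with bounds (-inf, 20): OK
  at node 12 with bounds (-inf, 5): VIOLATION
Node 12 violates its bound: not (-inf < 12 < 5).
Result: Not a valid BST


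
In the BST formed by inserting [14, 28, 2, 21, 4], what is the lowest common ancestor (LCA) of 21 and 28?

Tree insertion order: [14, 28, 2, 21, 4]
Tree (level-order array): [14, 2, 28, None, 4, 21]
In a BST, the LCA of p=21, q=28 is the first node v on the
root-to-leaf path with p <= v <= q (go left if both < v, right if both > v).
Walk from root:
  at 14: both 21 and 28 > 14, go right
  at 28: 21 <= 28 <= 28, this is the LCA
LCA = 28


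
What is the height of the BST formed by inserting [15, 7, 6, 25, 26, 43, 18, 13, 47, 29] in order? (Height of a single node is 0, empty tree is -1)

Insertion order: [15, 7, 6, 25, 26, 43, 18, 13, 47, 29]
Tree (level-order array): [15, 7, 25, 6, 13, 18, 26, None, None, None, None, None, None, None, 43, 29, 47]
Compute height bottom-up (empty subtree = -1):
  height(6) = 1 + max(-1, -1) = 0
  height(13) = 1 + max(-1, -1) = 0
  height(7) = 1 + max(0, 0) = 1
  height(18) = 1 + max(-1, -1) = 0
  height(29) = 1 + max(-1, -1) = 0
  height(47) = 1 + max(-1, -1) = 0
  height(43) = 1 + max(0, 0) = 1
  height(26) = 1 + max(-1, 1) = 2
  height(25) = 1 + max(0, 2) = 3
  height(15) = 1 + max(1, 3) = 4
Height = 4


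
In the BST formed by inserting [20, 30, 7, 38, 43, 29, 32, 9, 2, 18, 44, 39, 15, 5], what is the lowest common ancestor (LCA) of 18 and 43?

Tree insertion order: [20, 30, 7, 38, 43, 29, 32, 9, 2, 18, 44, 39, 15, 5]
Tree (level-order array): [20, 7, 30, 2, 9, 29, 38, None, 5, None, 18, None, None, 32, 43, None, None, 15, None, None, None, 39, 44]
In a BST, the LCA of p=18, q=43 is the first node v on the
root-to-leaf path with p <= v <= q (go left if both < v, right if both > v).
Walk from root:
  at 20: 18 <= 20 <= 43, this is the LCA
LCA = 20


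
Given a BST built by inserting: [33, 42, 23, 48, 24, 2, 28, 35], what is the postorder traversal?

Tree insertion order: [33, 42, 23, 48, 24, 2, 28, 35]
Tree (level-order array): [33, 23, 42, 2, 24, 35, 48, None, None, None, 28]
Postorder traversal: [2, 28, 24, 23, 35, 48, 42, 33]


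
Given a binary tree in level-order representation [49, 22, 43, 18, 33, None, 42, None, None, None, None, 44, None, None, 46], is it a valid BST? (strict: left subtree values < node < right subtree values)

Level-order array: [49, 22, 43, 18, 33, None, 42, None, None, None, None, 44, None, None, 46]
Validate using subtree bounds (lo, hi): at each node, require lo < value < hi,
then recurse left with hi=value and right with lo=value.
Preorder trace (stopping at first violation):
  at node 49 with bounds (-inf, +inf): OK
  at node 22 with bounds (-inf, 49): OK
  at node 18 with bounds (-inf, 22): OK
  at node 33 with bounds (22, 49): OK
  at node 43 with bounds (49, +inf): VIOLATION
Node 43 violates its bound: not (49 < 43 < +inf).
Result: Not a valid BST


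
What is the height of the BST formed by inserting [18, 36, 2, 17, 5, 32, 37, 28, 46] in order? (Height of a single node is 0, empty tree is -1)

Insertion order: [18, 36, 2, 17, 5, 32, 37, 28, 46]
Tree (level-order array): [18, 2, 36, None, 17, 32, 37, 5, None, 28, None, None, 46]
Compute height bottom-up (empty subtree = -1):
  height(5) = 1 + max(-1, -1) = 0
  height(17) = 1 + max(0, -1) = 1
  height(2) = 1 + max(-1, 1) = 2
  height(28) = 1 + max(-1, -1) = 0
  height(32) = 1 + max(0, -1) = 1
  height(46) = 1 + max(-1, -1) = 0
  height(37) = 1 + max(-1, 0) = 1
  height(36) = 1 + max(1, 1) = 2
  height(18) = 1 + max(2, 2) = 3
Height = 3


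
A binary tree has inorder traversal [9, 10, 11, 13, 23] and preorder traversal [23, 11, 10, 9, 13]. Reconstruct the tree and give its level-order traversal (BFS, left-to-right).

Inorder:  [9, 10, 11, 13, 23]
Preorder: [23, 11, 10, 9, 13]
Algorithm: preorder visits root first, so consume preorder in order;
for each root, split the current inorder slice at that value into
left-subtree inorder and right-subtree inorder, then recurse.
Recursive splits:
  root=23; inorder splits into left=[9, 10, 11, 13], right=[]
  root=11; inorder splits into left=[9, 10], right=[13]
  root=10; inorder splits into left=[9], right=[]
  root=9; inorder splits into left=[], right=[]
  root=13; inorder splits into left=[], right=[]
Reconstructed level-order: [23, 11, 10, 13, 9]


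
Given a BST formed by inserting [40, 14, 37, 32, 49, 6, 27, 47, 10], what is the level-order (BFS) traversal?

Tree insertion order: [40, 14, 37, 32, 49, 6, 27, 47, 10]
Tree (level-order array): [40, 14, 49, 6, 37, 47, None, None, 10, 32, None, None, None, None, None, 27]
BFS from the root, enqueuing left then right child of each popped node:
  queue [40] -> pop 40, enqueue [14, 49], visited so far: [40]
  queue [14, 49] -> pop 14, enqueue [6, 37], visited so far: [40, 14]
  queue [49, 6, 37] -> pop 49, enqueue [47], visited so far: [40, 14, 49]
  queue [6, 37, 47] -> pop 6, enqueue [10], visited so far: [40, 14, 49, 6]
  queue [37, 47, 10] -> pop 37, enqueue [32], visited so far: [40, 14, 49, 6, 37]
  queue [47, 10, 32] -> pop 47, enqueue [none], visited so far: [40, 14, 49, 6, 37, 47]
  queue [10, 32] -> pop 10, enqueue [none], visited so far: [40, 14, 49, 6, 37, 47, 10]
  queue [32] -> pop 32, enqueue [27], visited so far: [40, 14, 49, 6, 37, 47, 10, 32]
  queue [27] -> pop 27, enqueue [none], visited so far: [40, 14, 49, 6, 37, 47, 10, 32, 27]
Result: [40, 14, 49, 6, 37, 47, 10, 32, 27]


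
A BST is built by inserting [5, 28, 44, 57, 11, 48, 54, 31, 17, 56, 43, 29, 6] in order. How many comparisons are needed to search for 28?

Search path for 28: 5 -> 28
Found: True
Comparisons: 2


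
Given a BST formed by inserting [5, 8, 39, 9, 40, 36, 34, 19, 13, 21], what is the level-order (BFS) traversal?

Tree insertion order: [5, 8, 39, 9, 40, 36, 34, 19, 13, 21]
Tree (level-order array): [5, None, 8, None, 39, 9, 40, None, 36, None, None, 34, None, 19, None, 13, 21]
BFS from the root, enqueuing left then right child of each popped node:
  queue [5] -> pop 5, enqueue [8], visited so far: [5]
  queue [8] -> pop 8, enqueue [39], visited so far: [5, 8]
  queue [39] -> pop 39, enqueue [9, 40], visited so far: [5, 8, 39]
  queue [9, 40] -> pop 9, enqueue [36], visited so far: [5, 8, 39, 9]
  queue [40, 36] -> pop 40, enqueue [none], visited so far: [5, 8, 39, 9, 40]
  queue [36] -> pop 36, enqueue [34], visited so far: [5, 8, 39, 9, 40, 36]
  queue [34] -> pop 34, enqueue [19], visited so far: [5, 8, 39, 9, 40, 36, 34]
  queue [19] -> pop 19, enqueue [13, 21], visited so far: [5, 8, 39, 9, 40, 36, 34, 19]
  queue [13, 21] -> pop 13, enqueue [none], visited so far: [5, 8, 39, 9, 40, 36, 34, 19, 13]
  queue [21] -> pop 21, enqueue [none], visited so far: [5, 8, 39, 9, 40, 36, 34, 19, 13, 21]
Result: [5, 8, 39, 9, 40, 36, 34, 19, 13, 21]


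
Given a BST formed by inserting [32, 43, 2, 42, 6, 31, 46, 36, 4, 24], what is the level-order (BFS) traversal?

Tree insertion order: [32, 43, 2, 42, 6, 31, 46, 36, 4, 24]
Tree (level-order array): [32, 2, 43, None, 6, 42, 46, 4, 31, 36, None, None, None, None, None, 24]
BFS from the root, enqueuing left then right child of each popped node:
  queue [32] -> pop 32, enqueue [2, 43], visited so far: [32]
  queue [2, 43] -> pop 2, enqueue [6], visited so far: [32, 2]
  queue [43, 6] -> pop 43, enqueue [42, 46], visited so far: [32, 2, 43]
  queue [6, 42, 46] -> pop 6, enqueue [4, 31], visited so far: [32, 2, 43, 6]
  queue [42, 46, 4, 31] -> pop 42, enqueue [36], visited so far: [32, 2, 43, 6, 42]
  queue [46, 4, 31, 36] -> pop 46, enqueue [none], visited so far: [32, 2, 43, 6, 42, 46]
  queue [4, 31, 36] -> pop 4, enqueue [none], visited so far: [32, 2, 43, 6, 42, 46, 4]
  queue [31, 36] -> pop 31, enqueue [24], visited so far: [32, 2, 43, 6, 42, 46, 4, 31]
  queue [36, 24] -> pop 36, enqueue [none], visited so far: [32, 2, 43, 6, 42, 46, 4, 31, 36]
  queue [24] -> pop 24, enqueue [none], visited so far: [32, 2, 43, 6, 42, 46, 4, 31, 36, 24]
Result: [32, 2, 43, 6, 42, 46, 4, 31, 36, 24]


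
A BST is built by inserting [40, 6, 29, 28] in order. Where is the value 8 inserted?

Starting tree (level order): [40, 6, None, None, 29, 28]
Insertion path: 40 -> 6 -> 29 -> 28
Result: insert 8 as left child of 28
Final tree (level order): [40, 6, None, None, 29, 28, None, 8]


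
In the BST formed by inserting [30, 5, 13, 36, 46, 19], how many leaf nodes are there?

Tree built from: [30, 5, 13, 36, 46, 19]
Tree (level-order array): [30, 5, 36, None, 13, None, 46, None, 19]
Rule: A leaf has 0 children.
Per-node child counts:
  node 30: 2 child(ren)
  node 5: 1 child(ren)
  node 13: 1 child(ren)
  node 19: 0 child(ren)
  node 36: 1 child(ren)
  node 46: 0 child(ren)
Matching nodes: [19, 46]
Count of leaf nodes: 2


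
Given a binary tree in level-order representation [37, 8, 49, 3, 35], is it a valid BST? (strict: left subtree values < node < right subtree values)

Level-order array: [37, 8, 49, 3, 35]
Validate using subtree bounds (lo, hi): at each node, require lo < value < hi,
then recurse left with hi=value and right with lo=value.
Preorder trace (stopping at first violation):
  at node 37 with bounds (-inf, +inf): OK
  at node 8 with bounds (-inf, 37): OK
  at node 3 with bounds (-inf, 8): OK
  at node 35 with bounds (8, 37): OK
  at node 49 with bounds (37, +inf): OK
No violation found at any node.
Result: Valid BST


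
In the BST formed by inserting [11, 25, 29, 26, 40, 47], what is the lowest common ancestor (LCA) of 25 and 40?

Tree insertion order: [11, 25, 29, 26, 40, 47]
Tree (level-order array): [11, None, 25, None, 29, 26, 40, None, None, None, 47]
In a BST, the LCA of p=25, q=40 is the first node v on the
root-to-leaf path with p <= v <= q (go left if both < v, right if both > v).
Walk from root:
  at 11: both 25 and 40 > 11, go right
  at 25: 25 <= 25 <= 40, this is the LCA
LCA = 25


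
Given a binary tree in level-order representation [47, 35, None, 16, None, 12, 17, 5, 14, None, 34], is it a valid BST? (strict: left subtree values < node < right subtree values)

Level-order array: [47, 35, None, 16, None, 12, 17, 5, 14, None, 34]
Validate using subtree bounds (lo, hi): at each node, require lo < value < hi,
then recurse left with hi=value and right with lo=value.
Preorder trace (stopping at first violation):
  at node 47 with bounds (-inf, +inf): OK
  at node 35 with bounds (-inf, 47): OK
  at node 16 with bounds (-inf, 35): OK
  at node 12 with bounds (-inf, 16): OK
  at node 5 with bounds (-inf, 12): OK
  at node 14 with bounds (12, 16): OK
  at node 17 with bounds (16, 35): OK
  at node 34 with bounds (17, 35): OK
No violation found at any node.
Result: Valid BST


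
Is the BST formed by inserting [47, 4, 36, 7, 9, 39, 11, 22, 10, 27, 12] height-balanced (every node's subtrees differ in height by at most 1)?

Tree (level-order array): [47, 4, None, None, 36, 7, 39, None, 9, None, None, None, 11, 10, 22, None, None, 12, 27]
Definition: a tree is height-balanced if, at every node, |h(left) - h(right)| <= 1 (empty subtree has height -1).
Bottom-up per-node check:
  node 10: h_left=-1, h_right=-1, diff=0 [OK], height=0
  node 12: h_left=-1, h_right=-1, diff=0 [OK], height=0
  node 27: h_left=-1, h_right=-1, diff=0 [OK], height=0
  node 22: h_left=0, h_right=0, diff=0 [OK], height=1
  node 11: h_left=0, h_right=1, diff=1 [OK], height=2
  node 9: h_left=-1, h_right=2, diff=3 [FAIL (|-1-2|=3 > 1)], height=3
  node 7: h_left=-1, h_right=3, diff=4 [FAIL (|-1-3|=4 > 1)], height=4
  node 39: h_left=-1, h_right=-1, diff=0 [OK], height=0
  node 36: h_left=4, h_right=0, diff=4 [FAIL (|4-0|=4 > 1)], height=5
  node 4: h_left=-1, h_right=5, diff=6 [FAIL (|-1-5|=6 > 1)], height=6
  node 47: h_left=6, h_right=-1, diff=7 [FAIL (|6--1|=7 > 1)], height=7
Node 9 violates the condition: |-1 - 2| = 3 > 1.
Result: Not balanced


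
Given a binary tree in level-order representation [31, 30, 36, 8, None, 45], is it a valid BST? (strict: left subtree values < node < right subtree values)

Level-order array: [31, 30, 36, 8, None, 45]
Validate using subtree bounds (lo, hi): at each node, require lo < value < hi,
then recurse left with hi=value and right with lo=value.
Preorder trace (stopping at first violation):
  at node 31 with bounds (-inf, +inf): OK
  at node 30 with bounds (-inf, 31): OK
  at node 8 with bounds (-inf, 30): OK
  at node 36 with bounds (31, +inf): OK
  at node 45 with bounds (31, 36): VIOLATION
Node 45 violates its bound: not (31 < 45 < 36).
Result: Not a valid BST


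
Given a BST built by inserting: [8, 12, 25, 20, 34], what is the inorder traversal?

Tree insertion order: [8, 12, 25, 20, 34]
Tree (level-order array): [8, None, 12, None, 25, 20, 34]
Inorder traversal: [8, 12, 20, 25, 34]


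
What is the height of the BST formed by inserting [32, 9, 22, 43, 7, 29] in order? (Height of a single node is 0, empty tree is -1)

Insertion order: [32, 9, 22, 43, 7, 29]
Tree (level-order array): [32, 9, 43, 7, 22, None, None, None, None, None, 29]
Compute height bottom-up (empty subtree = -1):
  height(7) = 1 + max(-1, -1) = 0
  height(29) = 1 + max(-1, -1) = 0
  height(22) = 1 + max(-1, 0) = 1
  height(9) = 1 + max(0, 1) = 2
  height(43) = 1 + max(-1, -1) = 0
  height(32) = 1 + max(2, 0) = 3
Height = 3


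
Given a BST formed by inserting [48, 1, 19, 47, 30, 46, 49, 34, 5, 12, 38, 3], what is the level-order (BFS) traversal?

Tree insertion order: [48, 1, 19, 47, 30, 46, 49, 34, 5, 12, 38, 3]
Tree (level-order array): [48, 1, 49, None, 19, None, None, 5, 47, 3, 12, 30, None, None, None, None, None, None, 46, 34, None, None, 38]
BFS from the root, enqueuing left then right child of each popped node:
  queue [48] -> pop 48, enqueue [1, 49], visited so far: [48]
  queue [1, 49] -> pop 1, enqueue [19], visited so far: [48, 1]
  queue [49, 19] -> pop 49, enqueue [none], visited so far: [48, 1, 49]
  queue [19] -> pop 19, enqueue [5, 47], visited so far: [48, 1, 49, 19]
  queue [5, 47] -> pop 5, enqueue [3, 12], visited so far: [48, 1, 49, 19, 5]
  queue [47, 3, 12] -> pop 47, enqueue [30], visited so far: [48, 1, 49, 19, 5, 47]
  queue [3, 12, 30] -> pop 3, enqueue [none], visited so far: [48, 1, 49, 19, 5, 47, 3]
  queue [12, 30] -> pop 12, enqueue [none], visited so far: [48, 1, 49, 19, 5, 47, 3, 12]
  queue [30] -> pop 30, enqueue [46], visited so far: [48, 1, 49, 19, 5, 47, 3, 12, 30]
  queue [46] -> pop 46, enqueue [34], visited so far: [48, 1, 49, 19, 5, 47, 3, 12, 30, 46]
  queue [34] -> pop 34, enqueue [38], visited so far: [48, 1, 49, 19, 5, 47, 3, 12, 30, 46, 34]
  queue [38] -> pop 38, enqueue [none], visited so far: [48, 1, 49, 19, 5, 47, 3, 12, 30, 46, 34, 38]
Result: [48, 1, 49, 19, 5, 47, 3, 12, 30, 46, 34, 38]


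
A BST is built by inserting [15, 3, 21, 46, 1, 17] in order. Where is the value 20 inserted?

Starting tree (level order): [15, 3, 21, 1, None, 17, 46]
Insertion path: 15 -> 21 -> 17
Result: insert 20 as right child of 17
Final tree (level order): [15, 3, 21, 1, None, 17, 46, None, None, None, 20]


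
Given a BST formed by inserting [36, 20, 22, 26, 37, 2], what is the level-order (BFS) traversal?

Tree insertion order: [36, 20, 22, 26, 37, 2]
Tree (level-order array): [36, 20, 37, 2, 22, None, None, None, None, None, 26]
BFS from the root, enqueuing left then right child of each popped node:
  queue [36] -> pop 36, enqueue [20, 37], visited so far: [36]
  queue [20, 37] -> pop 20, enqueue [2, 22], visited so far: [36, 20]
  queue [37, 2, 22] -> pop 37, enqueue [none], visited so far: [36, 20, 37]
  queue [2, 22] -> pop 2, enqueue [none], visited so far: [36, 20, 37, 2]
  queue [22] -> pop 22, enqueue [26], visited so far: [36, 20, 37, 2, 22]
  queue [26] -> pop 26, enqueue [none], visited so far: [36, 20, 37, 2, 22, 26]
Result: [36, 20, 37, 2, 22, 26]


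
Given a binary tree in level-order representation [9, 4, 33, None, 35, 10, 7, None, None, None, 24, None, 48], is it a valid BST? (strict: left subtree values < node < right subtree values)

Level-order array: [9, 4, 33, None, 35, 10, 7, None, None, None, 24, None, 48]
Validate using subtree bounds (lo, hi): at each node, require lo < value < hi,
then recurse left with hi=value and right with lo=value.
Preorder trace (stopping at first violation):
  at node 9 with bounds (-inf, +inf): OK
  at node 4 with bounds (-inf, 9): OK
  at node 35 with bounds (4, 9): VIOLATION
Node 35 violates its bound: not (4 < 35 < 9).
Result: Not a valid BST


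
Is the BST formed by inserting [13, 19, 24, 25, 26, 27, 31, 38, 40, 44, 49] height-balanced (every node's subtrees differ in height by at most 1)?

Tree (level-order array): [13, None, 19, None, 24, None, 25, None, 26, None, 27, None, 31, None, 38, None, 40, None, 44, None, 49]
Definition: a tree is height-balanced if, at every node, |h(left) - h(right)| <= 1 (empty subtree has height -1).
Bottom-up per-node check:
  node 49: h_left=-1, h_right=-1, diff=0 [OK], height=0
  node 44: h_left=-1, h_right=0, diff=1 [OK], height=1
  node 40: h_left=-1, h_right=1, diff=2 [FAIL (|-1-1|=2 > 1)], height=2
  node 38: h_left=-1, h_right=2, diff=3 [FAIL (|-1-2|=3 > 1)], height=3
  node 31: h_left=-1, h_right=3, diff=4 [FAIL (|-1-3|=4 > 1)], height=4
  node 27: h_left=-1, h_right=4, diff=5 [FAIL (|-1-4|=5 > 1)], height=5
  node 26: h_left=-1, h_right=5, diff=6 [FAIL (|-1-5|=6 > 1)], height=6
  node 25: h_left=-1, h_right=6, diff=7 [FAIL (|-1-6|=7 > 1)], height=7
  node 24: h_left=-1, h_right=7, diff=8 [FAIL (|-1-7|=8 > 1)], height=8
  node 19: h_left=-1, h_right=8, diff=9 [FAIL (|-1-8|=9 > 1)], height=9
  node 13: h_left=-1, h_right=9, diff=10 [FAIL (|-1-9|=10 > 1)], height=10
Node 40 violates the condition: |-1 - 1| = 2 > 1.
Result: Not balanced


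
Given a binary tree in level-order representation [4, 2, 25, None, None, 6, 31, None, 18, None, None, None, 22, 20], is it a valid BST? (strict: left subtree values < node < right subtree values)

Level-order array: [4, 2, 25, None, None, 6, 31, None, 18, None, None, None, 22, 20]
Validate using subtree bounds (lo, hi): at each node, require lo < value < hi,
then recurse left with hi=value and right with lo=value.
Preorder trace (stopping at first violation):
  at node 4 with bounds (-inf, +inf): OK
  at node 2 with bounds (-inf, 4): OK
  at node 25 with bounds (4, +inf): OK
  at node 6 with bounds (4, 25): OK
  at node 18 with bounds (6, 25): OK
  at node 22 with bounds (18, 25): OK
  at node 20 with bounds (18, 22): OK
  at node 31 with bounds (25, +inf): OK
No violation found at any node.
Result: Valid BST


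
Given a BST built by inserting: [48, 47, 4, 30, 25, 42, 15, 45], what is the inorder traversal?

Tree insertion order: [48, 47, 4, 30, 25, 42, 15, 45]
Tree (level-order array): [48, 47, None, 4, None, None, 30, 25, 42, 15, None, None, 45]
Inorder traversal: [4, 15, 25, 30, 42, 45, 47, 48]


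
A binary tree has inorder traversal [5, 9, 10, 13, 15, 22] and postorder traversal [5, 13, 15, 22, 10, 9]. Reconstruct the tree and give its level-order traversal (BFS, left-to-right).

Inorder:   [5, 9, 10, 13, 15, 22]
Postorder: [5, 13, 15, 22, 10, 9]
Algorithm: postorder visits root last, so walk postorder right-to-left;
each value is the root of the current inorder slice — split it at that
value, recurse on the right subtree first, then the left.
Recursive splits:
  root=9; inorder splits into left=[5], right=[10, 13, 15, 22]
  root=10; inorder splits into left=[], right=[13, 15, 22]
  root=22; inorder splits into left=[13, 15], right=[]
  root=15; inorder splits into left=[13], right=[]
  root=13; inorder splits into left=[], right=[]
  root=5; inorder splits into left=[], right=[]
Reconstructed level-order: [9, 5, 10, 22, 15, 13]


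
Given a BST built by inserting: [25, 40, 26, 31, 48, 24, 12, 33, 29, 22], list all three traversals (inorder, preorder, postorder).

Tree insertion order: [25, 40, 26, 31, 48, 24, 12, 33, 29, 22]
Tree (level-order array): [25, 24, 40, 12, None, 26, 48, None, 22, None, 31, None, None, None, None, 29, 33]
Inorder (L, root, R): [12, 22, 24, 25, 26, 29, 31, 33, 40, 48]
Preorder (root, L, R): [25, 24, 12, 22, 40, 26, 31, 29, 33, 48]
Postorder (L, R, root): [22, 12, 24, 29, 33, 31, 26, 48, 40, 25]


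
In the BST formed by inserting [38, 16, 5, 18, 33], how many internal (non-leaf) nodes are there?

Tree built from: [38, 16, 5, 18, 33]
Tree (level-order array): [38, 16, None, 5, 18, None, None, None, 33]
Rule: An internal node has at least one child.
Per-node child counts:
  node 38: 1 child(ren)
  node 16: 2 child(ren)
  node 5: 0 child(ren)
  node 18: 1 child(ren)
  node 33: 0 child(ren)
Matching nodes: [38, 16, 18]
Count of internal (non-leaf) nodes: 3


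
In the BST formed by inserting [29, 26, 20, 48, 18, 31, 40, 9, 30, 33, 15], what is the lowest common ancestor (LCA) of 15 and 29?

Tree insertion order: [29, 26, 20, 48, 18, 31, 40, 9, 30, 33, 15]
Tree (level-order array): [29, 26, 48, 20, None, 31, None, 18, None, 30, 40, 9, None, None, None, 33, None, None, 15]
In a BST, the LCA of p=15, q=29 is the first node v on the
root-to-leaf path with p <= v <= q (go left if both < v, right if both > v).
Walk from root:
  at 29: 15 <= 29 <= 29, this is the LCA
LCA = 29


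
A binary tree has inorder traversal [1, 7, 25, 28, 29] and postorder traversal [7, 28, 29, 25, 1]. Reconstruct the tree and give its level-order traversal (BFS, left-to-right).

Inorder:   [1, 7, 25, 28, 29]
Postorder: [7, 28, 29, 25, 1]
Algorithm: postorder visits root last, so walk postorder right-to-left;
each value is the root of the current inorder slice — split it at that
value, recurse on the right subtree first, then the left.
Recursive splits:
  root=1; inorder splits into left=[], right=[7, 25, 28, 29]
  root=25; inorder splits into left=[7], right=[28, 29]
  root=29; inorder splits into left=[28], right=[]
  root=28; inorder splits into left=[], right=[]
  root=7; inorder splits into left=[], right=[]
Reconstructed level-order: [1, 25, 7, 29, 28]


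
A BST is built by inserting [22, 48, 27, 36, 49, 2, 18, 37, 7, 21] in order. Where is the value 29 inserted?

Starting tree (level order): [22, 2, 48, None, 18, 27, 49, 7, 21, None, 36, None, None, None, None, None, None, None, 37]
Insertion path: 22 -> 48 -> 27 -> 36
Result: insert 29 as left child of 36
Final tree (level order): [22, 2, 48, None, 18, 27, 49, 7, 21, None, 36, None, None, None, None, None, None, 29, 37]


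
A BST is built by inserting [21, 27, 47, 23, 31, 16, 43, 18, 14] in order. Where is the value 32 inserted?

Starting tree (level order): [21, 16, 27, 14, 18, 23, 47, None, None, None, None, None, None, 31, None, None, 43]
Insertion path: 21 -> 27 -> 47 -> 31 -> 43
Result: insert 32 as left child of 43
Final tree (level order): [21, 16, 27, 14, 18, 23, 47, None, None, None, None, None, None, 31, None, None, 43, 32]


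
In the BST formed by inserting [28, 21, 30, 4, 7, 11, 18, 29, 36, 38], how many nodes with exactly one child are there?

Tree built from: [28, 21, 30, 4, 7, 11, 18, 29, 36, 38]
Tree (level-order array): [28, 21, 30, 4, None, 29, 36, None, 7, None, None, None, 38, None, 11, None, None, None, 18]
Rule: These are nodes with exactly 1 non-null child.
Per-node child counts:
  node 28: 2 child(ren)
  node 21: 1 child(ren)
  node 4: 1 child(ren)
  node 7: 1 child(ren)
  node 11: 1 child(ren)
  node 18: 0 child(ren)
  node 30: 2 child(ren)
  node 29: 0 child(ren)
  node 36: 1 child(ren)
  node 38: 0 child(ren)
Matching nodes: [21, 4, 7, 11, 36]
Count of nodes with exactly one child: 5


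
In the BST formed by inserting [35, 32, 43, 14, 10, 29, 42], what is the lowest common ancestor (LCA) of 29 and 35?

Tree insertion order: [35, 32, 43, 14, 10, 29, 42]
Tree (level-order array): [35, 32, 43, 14, None, 42, None, 10, 29]
In a BST, the LCA of p=29, q=35 is the first node v on the
root-to-leaf path with p <= v <= q (go left if both < v, right if both > v).
Walk from root:
  at 35: 29 <= 35 <= 35, this is the LCA
LCA = 35


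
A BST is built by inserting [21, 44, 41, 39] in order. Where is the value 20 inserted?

Starting tree (level order): [21, None, 44, 41, None, 39]
Insertion path: 21
Result: insert 20 as left child of 21
Final tree (level order): [21, 20, 44, None, None, 41, None, 39]


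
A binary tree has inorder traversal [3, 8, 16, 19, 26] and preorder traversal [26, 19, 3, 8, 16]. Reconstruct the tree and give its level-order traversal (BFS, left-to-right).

Inorder:  [3, 8, 16, 19, 26]
Preorder: [26, 19, 3, 8, 16]
Algorithm: preorder visits root first, so consume preorder in order;
for each root, split the current inorder slice at that value into
left-subtree inorder and right-subtree inorder, then recurse.
Recursive splits:
  root=26; inorder splits into left=[3, 8, 16, 19], right=[]
  root=19; inorder splits into left=[3, 8, 16], right=[]
  root=3; inorder splits into left=[], right=[8, 16]
  root=8; inorder splits into left=[], right=[16]
  root=16; inorder splits into left=[], right=[]
Reconstructed level-order: [26, 19, 3, 8, 16]


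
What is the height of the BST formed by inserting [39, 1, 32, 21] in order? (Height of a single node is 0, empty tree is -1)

Insertion order: [39, 1, 32, 21]
Tree (level-order array): [39, 1, None, None, 32, 21]
Compute height bottom-up (empty subtree = -1):
  height(21) = 1 + max(-1, -1) = 0
  height(32) = 1 + max(0, -1) = 1
  height(1) = 1 + max(-1, 1) = 2
  height(39) = 1 + max(2, -1) = 3
Height = 3


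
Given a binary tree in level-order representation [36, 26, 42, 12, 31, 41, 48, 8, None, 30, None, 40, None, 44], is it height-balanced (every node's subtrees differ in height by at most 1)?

Tree (level-order array): [36, 26, 42, 12, 31, 41, 48, 8, None, 30, None, 40, None, 44]
Definition: a tree is height-balanced if, at every node, |h(left) - h(right)| <= 1 (empty subtree has height -1).
Bottom-up per-node check:
  node 8: h_left=-1, h_right=-1, diff=0 [OK], height=0
  node 12: h_left=0, h_right=-1, diff=1 [OK], height=1
  node 30: h_left=-1, h_right=-1, diff=0 [OK], height=0
  node 31: h_left=0, h_right=-1, diff=1 [OK], height=1
  node 26: h_left=1, h_right=1, diff=0 [OK], height=2
  node 40: h_left=-1, h_right=-1, diff=0 [OK], height=0
  node 41: h_left=0, h_right=-1, diff=1 [OK], height=1
  node 44: h_left=-1, h_right=-1, diff=0 [OK], height=0
  node 48: h_left=0, h_right=-1, diff=1 [OK], height=1
  node 42: h_left=1, h_right=1, diff=0 [OK], height=2
  node 36: h_left=2, h_right=2, diff=0 [OK], height=3
All nodes satisfy the balance condition.
Result: Balanced


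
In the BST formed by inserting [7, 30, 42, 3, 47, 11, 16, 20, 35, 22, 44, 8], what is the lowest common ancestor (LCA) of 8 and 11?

Tree insertion order: [7, 30, 42, 3, 47, 11, 16, 20, 35, 22, 44, 8]
Tree (level-order array): [7, 3, 30, None, None, 11, 42, 8, 16, 35, 47, None, None, None, 20, None, None, 44, None, None, 22]
In a BST, the LCA of p=8, q=11 is the first node v on the
root-to-leaf path with p <= v <= q (go left if both < v, right if both > v).
Walk from root:
  at 7: both 8 and 11 > 7, go right
  at 30: both 8 and 11 < 30, go left
  at 11: 8 <= 11 <= 11, this is the LCA
LCA = 11


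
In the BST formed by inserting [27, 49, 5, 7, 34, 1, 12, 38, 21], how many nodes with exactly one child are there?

Tree built from: [27, 49, 5, 7, 34, 1, 12, 38, 21]
Tree (level-order array): [27, 5, 49, 1, 7, 34, None, None, None, None, 12, None, 38, None, 21]
Rule: These are nodes with exactly 1 non-null child.
Per-node child counts:
  node 27: 2 child(ren)
  node 5: 2 child(ren)
  node 1: 0 child(ren)
  node 7: 1 child(ren)
  node 12: 1 child(ren)
  node 21: 0 child(ren)
  node 49: 1 child(ren)
  node 34: 1 child(ren)
  node 38: 0 child(ren)
Matching nodes: [7, 12, 49, 34]
Count of nodes with exactly one child: 4


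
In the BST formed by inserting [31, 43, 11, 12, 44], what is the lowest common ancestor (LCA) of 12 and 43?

Tree insertion order: [31, 43, 11, 12, 44]
Tree (level-order array): [31, 11, 43, None, 12, None, 44]
In a BST, the LCA of p=12, q=43 is the first node v on the
root-to-leaf path with p <= v <= q (go left if both < v, right if both > v).
Walk from root:
  at 31: 12 <= 31 <= 43, this is the LCA
LCA = 31


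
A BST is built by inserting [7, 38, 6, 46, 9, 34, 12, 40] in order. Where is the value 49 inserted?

Starting tree (level order): [7, 6, 38, None, None, 9, 46, None, 34, 40, None, 12]
Insertion path: 7 -> 38 -> 46
Result: insert 49 as right child of 46
Final tree (level order): [7, 6, 38, None, None, 9, 46, None, 34, 40, 49, 12]


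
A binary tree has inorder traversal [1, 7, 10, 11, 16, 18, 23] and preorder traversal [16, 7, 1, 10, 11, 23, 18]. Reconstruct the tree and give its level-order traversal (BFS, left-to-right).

Inorder:  [1, 7, 10, 11, 16, 18, 23]
Preorder: [16, 7, 1, 10, 11, 23, 18]
Algorithm: preorder visits root first, so consume preorder in order;
for each root, split the current inorder slice at that value into
left-subtree inorder and right-subtree inorder, then recurse.
Recursive splits:
  root=16; inorder splits into left=[1, 7, 10, 11], right=[18, 23]
  root=7; inorder splits into left=[1], right=[10, 11]
  root=1; inorder splits into left=[], right=[]
  root=10; inorder splits into left=[], right=[11]
  root=11; inorder splits into left=[], right=[]
  root=23; inorder splits into left=[18], right=[]
  root=18; inorder splits into left=[], right=[]
Reconstructed level-order: [16, 7, 23, 1, 10, 18, 11]


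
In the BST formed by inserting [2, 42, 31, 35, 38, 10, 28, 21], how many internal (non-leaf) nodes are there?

Tree built from: [2, 42, 31, 35, 38, 10, 28, 21]
Tree (level-order array): [2, None, 42, 31, None, 10, 35, None, 28, None, 38, 21]
Rule: An internal node has at least one child.
Per-node child counts:
  node 2: 1 child(ren)
  node 42: 1 child(ren)
  node 31: 2 child(ren)
  node 10: 1 child(ren)
  node 28: 1 child(ren)
  node 21: 0 child(ren)
  node 35: 1 child(ren)
  node 38: 0 child(ren)
Matching nodes: [2, 42, 31, 10, 28, 35]
Count of internal (non-leaf) nodes: 6


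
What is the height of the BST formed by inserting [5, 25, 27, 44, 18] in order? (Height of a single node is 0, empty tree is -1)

Insertion order: [5, 25, 27, 44, 18]
Tree (level-order array): [5, None, 25, 18, 27, None, None, None, 44]
Compute height bottom-up (empty subtree = -1):
  height(18) = 1 + max(-1, -1) = 0
  height(44) = 1 + max(-1, -1) = 0
  height(27) = 1 + max(-1, 0) = 1
  height(25) = 1 + max(0, 1) = 2
  height(5) = 1 + max(-1, 2) = 3
Height = 3


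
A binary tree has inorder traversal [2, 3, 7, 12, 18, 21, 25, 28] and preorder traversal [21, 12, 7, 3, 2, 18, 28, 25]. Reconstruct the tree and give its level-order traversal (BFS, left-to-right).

Inorder:  [2, 3, 7, 12, 18, 21, 25, 28]
Preorder: [21, 12, 7, 3, 2, 18, 28, 25]
Algorithm: preorder visits root first, so consume preorder in order;
for each root, split the current inorder slice at that value into
left-subtree inorder and right-subtree inorder, then recurse.
Recursive splits:
  root=21; inorder splits into left=[2, 3, 7, 12, 18], right=[25, 28]
  root=12; inorder splits into left=[2, 3, 7], right=[18]
  root=7; inorder splits into left=[2, 3], right=[]
  root=3; inorder splits into left=[2], right=[]
  root=2; inorder splits into left=[], right=[]
  root=18; inorder splits into left=[], right=[]
  root=28; inorder splits into left=[25], right=[]
  root=25; inorder splits into left=[], right=[]
Reconstructed level-order: [21, 12, 28, 7, 18, 25, 3, 2]


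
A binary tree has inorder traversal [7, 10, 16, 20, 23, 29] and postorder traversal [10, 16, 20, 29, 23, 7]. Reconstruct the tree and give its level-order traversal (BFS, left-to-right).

Inorder:   [7, 10, 16, 20, 23, 29]
Postorder: [10, 16, 20, 29, 23, 7]
Algorithm: postorder visits root last, so walk postorder right-to-left;
each value is the root of the current inorder slice — split it at that
value, recurse on the right subtree first, then the left.
Recursive splits:
  root=7; inorder splits into left=[], right=[10, 16, 20, 23, 29]
  root=23; inorder splits into left=[10, 16, 20], right=[29]
  root=29; inorder splits into left=[], right=[]
  root=20; inorder splits into left=[10, 16], right=[]
  root=16; inorder splits into left=[10], right=[]
  root=10; inorder splits into left=[], right=[]
Reconstructed level-order: [7, 23, 20, 29, 16, 10]


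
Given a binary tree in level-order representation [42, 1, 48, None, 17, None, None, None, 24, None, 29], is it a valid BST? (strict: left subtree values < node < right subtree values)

Level-order array: [42, 1, 48, None, 17, None, None, None, 24, None, 29]
Validate using subtree bounds (lo, hi): at each node, require lo < value < hi,
then recurse left with hi=value and right with lo=value.
Preorder trace (stopping at first violation):
  at node 42 with bounds (-inf, +inf): OK
  at node 1 with bounds (-inf, 42): OK
  at node 17 with bounds (1, 42): OK
  at node 24 with bounds (17, 42): OK
  at node 29 with bounds (24, 42): OK
  at node 48 with bounds (42, +inf): OK
No violation found at any node.
Result: Valid BST


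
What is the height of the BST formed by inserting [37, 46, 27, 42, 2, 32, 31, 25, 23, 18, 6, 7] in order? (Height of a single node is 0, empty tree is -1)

Insertion order: [37, 46, 27, 42, 2, 32, 31, 25, 23, 18, 6, 7]
Tree (level-order array): [37, 27, 46, 2, 32, 42, None, None, 25, 31, None, None, None, 23, None, None, None, 18, None, 6, None, None, 7]
Compute height bottom-up (empty subtree = -1):
  height(7) = 1 + max(-1, -1) = 0
  height(6) = 1 + max(-1, 0) = 1
  height(18) = 1 + max(1, -1) = 2
  height(23) = 1 + max(2, -1) = 3
  height(25) = 1 + max(3, -1) = 4
  height(2) = 1 + max(-1, 4) = 5
  height(31) = 1 + max(-1, -1) = 0
  height(32) = 1 + max(0, -1) = 1
  height(27) = 1 + max(5, 1) = 6
  height(42) = 1 + max(-1, -1) = 0
  height(46) = 1 + max(0, -1) = 1
  height(37) = 1 + max(6, 1) = 7
Height = 7


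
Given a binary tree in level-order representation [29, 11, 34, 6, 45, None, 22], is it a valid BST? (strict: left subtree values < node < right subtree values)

Level-order array: [29, 11, 34, 6, 45, None, 22]
Validate using subtree bounds (lo, hi): at each node, require lo < value < hi,
then recurse left with hi=value and right with lo=value.
Preorder trace (stopping at first violation):
  at node 29 with bounds (-inf, +inf): OK
  at node 11 with bounds (-inf, 29): OK
  at node 6 with bounds (-inf, 11): OK
  at node 45 with bounds (11, 29): VIOLATION
Node 45 violates its bound: not (11 < 45 < 29).
Result: Not a valid BST
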